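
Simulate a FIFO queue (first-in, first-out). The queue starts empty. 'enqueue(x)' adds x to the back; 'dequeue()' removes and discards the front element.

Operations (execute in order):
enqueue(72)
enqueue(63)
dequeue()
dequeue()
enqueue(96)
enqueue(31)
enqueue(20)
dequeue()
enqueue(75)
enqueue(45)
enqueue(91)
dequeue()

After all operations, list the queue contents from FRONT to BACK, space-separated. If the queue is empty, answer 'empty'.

Answer: 20 75 45 91

Derivation:
enqueue(72): [72]
enqueue(63): [72, 63]
dequeue(): [63]
dequeue(): []
enqueue(96): [96]
enqueue(31): [96, 31]
enqueue(20): [96, 31, 20]
dequeue(): [31, 20]
enqueue(75): [31, 20, 75]
enqueue(45): [31, 20, 75, 45]
enqueue(91): [31, 20, 75, 45, 91]
dequeue(): [20, 75, 45, 91]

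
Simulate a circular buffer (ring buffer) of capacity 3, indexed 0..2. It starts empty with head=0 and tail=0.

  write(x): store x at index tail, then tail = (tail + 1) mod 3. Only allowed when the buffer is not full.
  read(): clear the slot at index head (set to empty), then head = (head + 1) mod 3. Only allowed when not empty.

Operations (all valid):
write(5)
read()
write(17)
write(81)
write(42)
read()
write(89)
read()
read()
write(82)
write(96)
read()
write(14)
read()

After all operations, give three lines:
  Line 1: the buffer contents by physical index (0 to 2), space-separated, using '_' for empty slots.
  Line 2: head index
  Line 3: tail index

Answer: 96 14 _
0
2

Derivation:
write(5): buf=[5 _ _], head=0, tail=1, size=1
read(): buf=[_ _ _], head=1, tail=1, size=0
write(17): buf=[_ 17 _], head=1, tail=2, size=1
write(81): buf=[_ 17 81], head=1, tail=0, size=2
write(42): buf=[42 17 81], head=1, tail=1, size=3
read(): buf=[42 _ 81], head=2, tail=1, size=2
write(89): buf=[42 89 81], head=2, tail=2, size=3
read(): buf=[42 89 _], head=0, tail=2, size=2
read(): buf=[_ 89 _], head=1, tail=2, size=1
write(82): buf=[_ 89 82], head=1, tail=0, size=2
write(96): buf=[96 89 82], head=1, tail=1, size=3
read(): buf=[96 _ 82], head=2, tail=1, size=2
write(14): buf=[96 14 82], head=2, tail=2, size=3
read(): buf=[96 14 _], head=0, tail=2, size=2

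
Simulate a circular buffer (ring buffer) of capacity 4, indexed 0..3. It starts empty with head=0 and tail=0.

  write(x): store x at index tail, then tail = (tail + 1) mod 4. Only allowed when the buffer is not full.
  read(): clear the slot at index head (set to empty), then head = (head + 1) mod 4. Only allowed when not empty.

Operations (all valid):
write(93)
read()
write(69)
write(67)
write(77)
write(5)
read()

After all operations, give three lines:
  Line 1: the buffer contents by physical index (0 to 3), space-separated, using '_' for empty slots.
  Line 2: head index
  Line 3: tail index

write(93): buf=[93 _ _ _], head=0, tail=1, size=1
read(): buf=[_ _ _ _], head=1, tail=1, size=0
write(69): buf=[_ 69 _ _], head=1, tail=2, size=1
write(67): buf=[_ 69 67 _], head=1, tail=3, size=2
write(77): buf=[_ 69 67 77], head=1, tail=0, size=3
write(5): buf=[5 69 67 77], head=1, tail=1, size=4
read(): buf=[5 _ 67 77], head=2, tail=1, size=3

Answer: 5 _ 67 77
2
1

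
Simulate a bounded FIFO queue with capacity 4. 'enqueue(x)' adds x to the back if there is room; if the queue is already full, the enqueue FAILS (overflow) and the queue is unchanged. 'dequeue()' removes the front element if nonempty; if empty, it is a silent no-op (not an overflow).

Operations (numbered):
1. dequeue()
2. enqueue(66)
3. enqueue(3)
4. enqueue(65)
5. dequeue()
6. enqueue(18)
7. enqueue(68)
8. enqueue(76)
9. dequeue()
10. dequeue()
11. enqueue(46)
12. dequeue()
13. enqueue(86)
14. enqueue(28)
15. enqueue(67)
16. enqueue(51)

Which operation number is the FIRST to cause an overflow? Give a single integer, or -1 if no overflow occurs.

Answer: 8

Derivation:
1. dequeue(): empty, no-op, size=0
2. enqueue(66): size=1
3. enqueue(3): size=2
4. enqueue(65): size=3
5. dequeue(): size=2
6. enqueue(18): size=3
7. enqueue(68): size=4
8. enqueue(76): size=4=cap → OVERFLOW (fail)
9. dequeue(): size=3
10. dequeue(): size=2
11. enqueue(46): size=3
12. dequeue(): size=2
13. enqueue(86): size=3
14. enqueue(28): size=4
15. enqueue(67): size=4=cap → OVERFLOW (fail)
16. enqueue(51): size=4=cap → OVERFLOW (fail)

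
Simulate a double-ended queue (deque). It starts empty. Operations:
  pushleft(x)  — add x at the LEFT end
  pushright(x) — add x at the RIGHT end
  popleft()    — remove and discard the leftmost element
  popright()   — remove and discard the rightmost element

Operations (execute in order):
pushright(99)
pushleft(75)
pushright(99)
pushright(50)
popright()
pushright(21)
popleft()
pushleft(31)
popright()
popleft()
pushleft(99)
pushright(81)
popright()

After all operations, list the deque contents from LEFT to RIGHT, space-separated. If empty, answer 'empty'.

Answer: 99 99 99

Derivation:
pushright(99): [99]
pushleft(75): [75, 99]
pushright(99): [75, 99, 99]
pushright(50): [75, 99, 99, 50]
popright(): [75, 99, 99]
pushright(21): [75, 99, 99, 21]
popleft(): [99, 99, 21]
pushleft(31): [31, 99, 99, 21]
popright(): [31, 99, 99]
popleft(): [99, 99]
pushleft(99): [99, 99, 99]
pushright(81): [99, 99, 99, 81]
popright(): [99, 99, 99]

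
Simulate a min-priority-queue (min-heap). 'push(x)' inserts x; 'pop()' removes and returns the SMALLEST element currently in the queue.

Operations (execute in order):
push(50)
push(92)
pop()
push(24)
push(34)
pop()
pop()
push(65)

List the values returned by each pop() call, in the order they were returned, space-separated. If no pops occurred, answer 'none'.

Answer: 50 24 34

Derivation:
push(50): heap contents = [50]
push(92): heap contents = [50, 92]
pop() → 50: heap contents = [92]
push(24): heap contents = [24, 92]
push(34): heap contents = [24, 34, 92]
pop() → 24: heap contents = [34, 92]
pop() → 34: heap contents = [92]
push(65): heap contents = [65, 92]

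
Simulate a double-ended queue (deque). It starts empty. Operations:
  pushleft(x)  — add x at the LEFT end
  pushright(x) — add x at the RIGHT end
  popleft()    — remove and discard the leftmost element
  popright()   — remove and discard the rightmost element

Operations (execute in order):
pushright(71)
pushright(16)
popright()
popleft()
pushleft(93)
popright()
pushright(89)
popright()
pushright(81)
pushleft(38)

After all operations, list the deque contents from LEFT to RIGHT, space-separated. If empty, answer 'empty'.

Answer: 38 81

Derivation:
pushright(71): [71]
pushright(16): [71, 16]
popright(): [71]
popleft(): []
pushleft(93): [93]
popright(): []
pushright(89): [89]
popright(): []
pushright(81): [81]
pushleft(38): [38, 81]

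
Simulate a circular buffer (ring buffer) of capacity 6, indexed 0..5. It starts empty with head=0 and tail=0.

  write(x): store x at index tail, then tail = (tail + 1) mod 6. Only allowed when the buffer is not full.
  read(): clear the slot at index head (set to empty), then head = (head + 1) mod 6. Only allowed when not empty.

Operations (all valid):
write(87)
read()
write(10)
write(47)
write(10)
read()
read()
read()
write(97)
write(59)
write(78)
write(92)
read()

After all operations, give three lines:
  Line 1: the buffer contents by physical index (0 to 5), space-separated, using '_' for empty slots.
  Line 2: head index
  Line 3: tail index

write(87): buf=[87 _ _ _ _ _], head=0, tail=1, size=1
read(): buf=[_ _ _ _ _ _], head=1, tail=1, size=0
write(10): buf=[_ 10 _ _ _ _], head=1, tail=2, size=1
write(47): buf=[_ 10 47 _ _ _], head=1, tail=3, size=2
write(10): buf=[_ 10 47 10 _ _], head=1, tail=4, size=3
read(): buf=[_ _ 47 10 _ _], head=2, tail=4, size=2
read(): buf=[_ _ _ 10 _ _], head=3, tail=4, size=1
read(): buf=[_ _ _ _ _ _], head=4, tail=4, size=0
write(97): buf=[_ _ _ _ 97 _], head=4, tail=5, size=1
write(59): buf=[_ _ _ _ 97 59], head=4, tail=0, size=2
write(78): buf=[78 _ _ _ 97 59], head=4, tail=1, size=3
write(92): buf=[78 92 _ _ 97 59], head=4, tail=2, size=4
read(): buf=[78 92 _ _ _ 59], head=5, tail=2, size=3

Answer: 78 92 _ _ _ 59
5
2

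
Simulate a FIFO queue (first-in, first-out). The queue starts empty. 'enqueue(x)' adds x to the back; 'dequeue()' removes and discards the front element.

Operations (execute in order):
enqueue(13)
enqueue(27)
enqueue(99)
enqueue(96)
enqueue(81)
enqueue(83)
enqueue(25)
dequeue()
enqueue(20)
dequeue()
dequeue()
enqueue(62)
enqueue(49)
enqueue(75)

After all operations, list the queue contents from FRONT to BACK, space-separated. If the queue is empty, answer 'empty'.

Answer: 96 81 83 25 20 62 49 75

Derivation:
enqueue(13): [13]
enqueue(27): [13, 27]
enqueue(99): [13, 27, 99]
enqueue(96): [13, 27, 99, 96]
enqueue(81): [13, 27, 99, 96, 81]
enqueue(83): [13, 27, 99, 96, 81, 83]
enqueue(25): [13, 27, 99, 96, 81, 83, 25]
dequeue(): [27, 99, 96, 81, 83, 25]
enqueue(20): [27, 99, 96, 81, 83, 25, 20]
dequeue(): [99, 96, 81, 83, 25, 20]
dequeue(): [96, 81, 83, 25, 20]
enqueue(62): [96, 81, 83, 25, 20, 62]
enqueue(49): [96, 81, 83, 25, 20, 62, 49]
enqueue(75): [96, 81, 83, 25, 20, 62, 49, 75]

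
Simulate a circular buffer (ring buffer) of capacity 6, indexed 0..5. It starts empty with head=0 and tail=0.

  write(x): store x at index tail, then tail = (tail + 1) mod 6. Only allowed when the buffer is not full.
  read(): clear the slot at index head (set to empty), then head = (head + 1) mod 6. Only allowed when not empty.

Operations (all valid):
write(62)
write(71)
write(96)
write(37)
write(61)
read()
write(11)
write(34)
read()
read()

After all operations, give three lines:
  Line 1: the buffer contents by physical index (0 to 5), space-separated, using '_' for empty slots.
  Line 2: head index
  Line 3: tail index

write(62): buf=[62 _ _ _ _ _], head=0, tail=1, size=1
write(71): buf=[62 71 _ _ _ _], head=0, tail=2, size=2
write(96): buf=[62 71 96 _ _ _], head=0, tail=3, size=3
write(37): buf=[62 71 96 37 _ _], head=0, tail=4, size=4
write(61): buf=[62 71 96 37 61 _], head=0, tail=5, size=5
read(): buf=[_ 71 96 37 61 _], head=1, tail=5, size=4
write(11): buf=[_ 71 96 37 61 11], head=1, tail=0, size=5
write(34): buf=[34 71 96 37 61 11], head=1, tail=1, size=6
read(): buf=[34 _ 96 37 61 11], head=2, tail=1, size=5
read(): buf=[34 _ _ 37 61 11], head=3, tail=1, size=4

Answer: 34 _ _ 37 61 11
3
1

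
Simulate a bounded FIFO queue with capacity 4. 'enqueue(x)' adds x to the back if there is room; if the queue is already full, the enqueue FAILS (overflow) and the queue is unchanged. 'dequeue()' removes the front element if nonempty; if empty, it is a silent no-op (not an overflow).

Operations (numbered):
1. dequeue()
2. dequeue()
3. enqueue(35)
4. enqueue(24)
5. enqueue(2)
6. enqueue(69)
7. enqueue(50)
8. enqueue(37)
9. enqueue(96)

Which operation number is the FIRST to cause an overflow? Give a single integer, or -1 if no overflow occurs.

1. dequeue(): empty, no-op, size=0
2. dequeue(): empty, no-op, size=0
3. enqueue(35): size=1
4. enqueue(24): size=2
5. enqueue(2): size=3
6. enqueue(69): size=4
7. enqueue(50): size=4=cap → OVERFLOW (fail)
8. enqueue(37): size=4=cap → OVERFLOW (fail)
9. enqueue(96): size=4=cap → OVERFLOW (fail)

Answer: 7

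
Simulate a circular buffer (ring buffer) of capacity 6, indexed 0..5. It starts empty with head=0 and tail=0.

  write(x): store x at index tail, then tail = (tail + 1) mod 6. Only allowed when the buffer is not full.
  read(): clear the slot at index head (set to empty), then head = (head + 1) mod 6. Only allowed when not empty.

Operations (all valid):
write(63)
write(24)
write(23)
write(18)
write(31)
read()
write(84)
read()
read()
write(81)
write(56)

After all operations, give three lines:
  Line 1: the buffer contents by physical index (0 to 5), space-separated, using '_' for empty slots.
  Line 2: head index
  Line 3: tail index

write(63): buf=[63 _ _ _ _ _], head=0, tail=1, size=1
write(24): buf=[63 24 _ _ _ _], head=0, tail=2, size=2
write(23): buf=[63 24 23 _ _ _], head=0, tail=3, size=3
write(18): buf=[63 24 23 18 _ _], head=0, tail=4, size=4
write(31): buf=[63 24 23 18 31 _], head=0, tail=5, size=5
read(): buf=[_ 24 23 18 31 _], head=1, tail=5, size=4
write(84): buf=[_ 24 23 18 31 84], head=1, tail=0, size=5
read(): buf=[_ _ 23 18 31 84], head=2, tail=0, size=4
read(): buf=[_ _ _ 18 31 84], head=3, tail=0, size=3
write(81): buf=[81 _ _ 18 31 84], head=3, tail=1, size=4
write(56): buf=[81 56 _ 18 31 84], head=3, tail=2, size=5

Answer: 81 56 _ 18 31 84
3
2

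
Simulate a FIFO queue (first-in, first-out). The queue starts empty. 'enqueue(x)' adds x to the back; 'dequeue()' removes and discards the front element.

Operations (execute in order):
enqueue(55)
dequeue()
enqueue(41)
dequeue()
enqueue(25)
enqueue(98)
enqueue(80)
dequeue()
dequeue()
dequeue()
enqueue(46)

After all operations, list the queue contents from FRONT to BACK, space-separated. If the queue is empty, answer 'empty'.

Answer: 46

Derivation:
enqueue(55): [55]
dequeue(): []
enqueue(41): [41]
dequeue(): []
enqueue(25): [25]
enqueue(98): [25, 98]
enqueue(80): [25, 98, 80]
dequeue(): [98, 80]
dequeue(): [80]
dequeue(): []
enqueue(46): [46]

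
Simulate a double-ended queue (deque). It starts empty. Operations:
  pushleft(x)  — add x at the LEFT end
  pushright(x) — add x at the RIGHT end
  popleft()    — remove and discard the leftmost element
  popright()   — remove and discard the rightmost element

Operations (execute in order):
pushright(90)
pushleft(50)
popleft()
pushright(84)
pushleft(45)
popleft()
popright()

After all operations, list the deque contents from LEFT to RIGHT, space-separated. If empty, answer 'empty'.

Answer: 90

Derivation:
pushright(90): [90]
pushleft(50): [50, 90]
popleft(): [90]
pushright(84): [90, 84]
pushleft(45): [45, 90, 84]
popleft(): [90, 84]
popright(): [90]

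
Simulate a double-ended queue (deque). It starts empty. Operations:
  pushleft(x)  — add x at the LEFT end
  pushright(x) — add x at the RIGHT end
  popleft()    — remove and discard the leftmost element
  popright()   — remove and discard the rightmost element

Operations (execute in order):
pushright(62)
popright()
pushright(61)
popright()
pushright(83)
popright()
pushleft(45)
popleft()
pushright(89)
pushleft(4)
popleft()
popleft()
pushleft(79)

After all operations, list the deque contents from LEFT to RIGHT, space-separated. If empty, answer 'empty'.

Answer: 79

Derivation:
pushright(62): [62]
popright(): []
pushright(61): [61]
popright(): []
pushright(83): [83]
popright(): []
pushleft(45): [45]
popleft(): []
pushright(89): [89]
pushleft(4): [4, 89]
popleft(): [89]
popleft(): []
pushleft(79): [79]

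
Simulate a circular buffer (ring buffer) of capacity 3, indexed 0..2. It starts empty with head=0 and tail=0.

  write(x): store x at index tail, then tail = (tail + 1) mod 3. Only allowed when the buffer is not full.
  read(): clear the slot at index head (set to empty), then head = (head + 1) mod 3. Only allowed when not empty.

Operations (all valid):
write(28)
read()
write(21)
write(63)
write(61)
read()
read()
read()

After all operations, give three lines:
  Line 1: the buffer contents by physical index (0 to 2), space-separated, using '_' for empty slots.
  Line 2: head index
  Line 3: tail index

write(28): buf=[28 _ _], head=0, tail=1, size=1
read(): buf=[_ _ _], head=1, tail=1, size=0
write(21): buf=[_ 21 _], head=1, tail=2, size=1
write(63): buf=[_ 21 63], head=1, tail=0, size=2
write(61): buf=[61 21 63], head=1, tail=1, size=3
read(): buf=[61 _ 63], head=2, tail=1, size=2
read(): buf=[61 _ _], head=0, tail=1, size=1
read(): buf=[_ _ _], head=1, tail=1, size=0

Answer: _ _ _
1
1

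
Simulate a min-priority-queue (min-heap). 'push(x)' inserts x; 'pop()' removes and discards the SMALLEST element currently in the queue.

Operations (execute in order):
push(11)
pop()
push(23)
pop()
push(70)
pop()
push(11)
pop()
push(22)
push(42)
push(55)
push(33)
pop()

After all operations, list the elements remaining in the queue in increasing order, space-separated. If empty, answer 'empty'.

Answer: 33 42 55

Derivation:
push(11): heap contents = [11]
pop() → 11: heap contents = []
push(23): heap contents = [23]
pop() → 23: heap contents = []
push(70): heap contents = [70]
pop() → 70: heap contents = []
push(11): heap contents = [11]
pop() → 11: heap contents = []
push(22): heap contents = [22]
push(42): heap contents = [22, 42]
push(55): heap contents = [22, 42, 55]
push(33): heap contents = [22, 33, 42, 55]
pop() → 22: heap contents = [33, 42, 55]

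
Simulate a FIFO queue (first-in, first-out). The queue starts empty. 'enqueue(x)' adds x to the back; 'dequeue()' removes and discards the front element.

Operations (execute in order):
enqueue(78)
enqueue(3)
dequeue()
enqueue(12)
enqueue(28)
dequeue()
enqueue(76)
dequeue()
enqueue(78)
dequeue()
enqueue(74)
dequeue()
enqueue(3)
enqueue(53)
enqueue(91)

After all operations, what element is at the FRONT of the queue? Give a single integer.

Answer: 78

Derivation:
enqueue(78): queue = [78]
enqueue(3): queue = [78, 3]
dequeue(): queue = [3]
enqueue(12): queue = [3, 12]
enqueue(28): queue = [3, 12, 28]
dequeue(): queue = [12, 28]
enqueue(76): queue = [12, 28, 76]
dequeue(): queue = [28, 76]
enqueue(78): queue = [28, 76, 78]
dequeue(): queue = [76, 78]
enqueue(74): queue = [76, 78, 74]
dequeue(): queue = [78, 74]
enqueue(3): queue = [78, 74, 3]
enqueue(53): queue = [78, 74, 3, 53]
enqueue(91): queue = [78, 74, 3, 53, 91]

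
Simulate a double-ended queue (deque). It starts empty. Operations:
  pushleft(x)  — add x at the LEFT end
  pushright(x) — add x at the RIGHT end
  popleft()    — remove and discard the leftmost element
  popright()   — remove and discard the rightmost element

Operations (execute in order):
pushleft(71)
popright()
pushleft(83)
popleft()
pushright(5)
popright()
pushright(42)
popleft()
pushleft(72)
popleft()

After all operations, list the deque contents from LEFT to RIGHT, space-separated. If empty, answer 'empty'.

pushleft(71): [71]
popright(): []
pushleft(83): [83]
popleft(): []
pushright(5): [5]
popright(): []
pushright(42): [42]
popleft(): []
pushleft(72): [72]
popleft(): []

Answer: empty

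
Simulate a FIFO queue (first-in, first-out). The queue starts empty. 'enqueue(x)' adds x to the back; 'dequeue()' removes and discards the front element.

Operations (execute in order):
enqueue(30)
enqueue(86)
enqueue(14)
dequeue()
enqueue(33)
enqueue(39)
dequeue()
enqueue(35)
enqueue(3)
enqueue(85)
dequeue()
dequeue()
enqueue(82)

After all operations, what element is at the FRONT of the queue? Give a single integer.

Answer: 39

Derivation:
enqueue(30): queue = [30]
enqueue(86): queue = [30, 86]
enqueue(14): queue = [30, 86, 14]
dequeue(): queue = [86, 14]
enqueue(33): queue = [86, 14, 33]
enqueue(39): queue = [86, 14, 33, 39]
dequeue(): queue = [14, 33, 39]
enqueue(35): queue = [14, 33, 39, 35]
enqueue(3): queue = [14, 33, 39, 35, 3]
enqueue(85): queue = [14, 33, 39, 35, 3, 85]
dequeue(): queue = [33, 39, 35, 3, 85]
dequeue(): queue = [39, 35, 3, 85]
enqueue(82): queue = [39, 35, 3, 85, 82]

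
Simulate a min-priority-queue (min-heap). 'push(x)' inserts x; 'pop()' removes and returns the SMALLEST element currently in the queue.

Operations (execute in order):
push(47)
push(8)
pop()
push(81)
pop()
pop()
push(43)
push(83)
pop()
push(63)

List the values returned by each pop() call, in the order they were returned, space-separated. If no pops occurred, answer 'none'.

Answer: 8 47 81 43

Derivation:
push(47): heap contents = [47]
push(8): heap contents = [8, 47]
pop() → 8: heap contents = [47]
push(81): heap contents = [47, 81]
pop() → 47: heap contents = [81]
pop() → 81: heap contents = []
push(43): heap contents = [43]
push(83): heap contents = [43, 83]
pop() → 43: heap contents = [83]
push(63): heap contents = [63, 83]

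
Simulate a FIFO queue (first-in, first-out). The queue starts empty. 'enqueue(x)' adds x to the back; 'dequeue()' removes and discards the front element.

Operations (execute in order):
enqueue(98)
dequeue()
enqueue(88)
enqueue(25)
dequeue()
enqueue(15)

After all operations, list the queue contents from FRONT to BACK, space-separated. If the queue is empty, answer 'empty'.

enqueue(98): [98]
dequeue(): []
enqueue(88): [88]
enqueue(25): [88, 25]
dequeue(): [25]
enqueue(15): [25, 15]

Answer: 25 15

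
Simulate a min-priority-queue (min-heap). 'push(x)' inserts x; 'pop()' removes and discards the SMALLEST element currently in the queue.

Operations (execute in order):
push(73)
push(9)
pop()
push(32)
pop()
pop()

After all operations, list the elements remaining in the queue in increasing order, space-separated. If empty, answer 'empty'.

push(73): heap contents = [73]
push(9): heap contents = [9, 73]
pop() → 9: heap contents = [73]
push(32): heap contents = [32, 73]
pop() → 32: heap contents = [73]
pop() → 73: heap contents = []

Answer: empty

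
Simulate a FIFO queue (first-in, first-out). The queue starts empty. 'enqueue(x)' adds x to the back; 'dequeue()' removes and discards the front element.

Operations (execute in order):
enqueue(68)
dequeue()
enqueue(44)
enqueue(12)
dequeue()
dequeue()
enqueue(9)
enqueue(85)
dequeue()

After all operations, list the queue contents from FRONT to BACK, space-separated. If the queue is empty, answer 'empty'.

Answer: 85

Derivation:
enqueue(68): [68]
dequeue(): []
enqueue(44): [44]
enqueue(12): [44, 12]
dequeue(): [12]
dequeue(): []
enqueue(9): [9]
enqueue(85): [9, 85]
dequeue(): [85]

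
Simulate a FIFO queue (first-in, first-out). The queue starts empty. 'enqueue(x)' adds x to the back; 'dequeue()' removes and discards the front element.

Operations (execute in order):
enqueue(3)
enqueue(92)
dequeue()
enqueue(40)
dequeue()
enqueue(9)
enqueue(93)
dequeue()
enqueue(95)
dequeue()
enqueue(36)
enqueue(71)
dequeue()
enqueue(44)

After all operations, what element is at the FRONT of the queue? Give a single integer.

Answer: 95

Derivation:
enqueue(3): queue = [3]
enqueue(92): queue = [3, 92]
dequeue(): queue = [92]
enqueue(40): queue = [92, 40]
dequeue(): queue = [40]
enqueue(9): queue = [40, 9]
enqueue(93): queue = [40, 9, 93]
dequeue(): queue = [9, 93]
enqueue(95): queue = [9, 93, 95]
dequeue(): queue = [93, 95]
enqueue(36): queue = [93, 95, 36]
enqueue(71): queue = [93, 95, 36, 71]
dequeue(): queue = [95, 36, 71]
enqueue(44): queue = [95, 36, 71, 44]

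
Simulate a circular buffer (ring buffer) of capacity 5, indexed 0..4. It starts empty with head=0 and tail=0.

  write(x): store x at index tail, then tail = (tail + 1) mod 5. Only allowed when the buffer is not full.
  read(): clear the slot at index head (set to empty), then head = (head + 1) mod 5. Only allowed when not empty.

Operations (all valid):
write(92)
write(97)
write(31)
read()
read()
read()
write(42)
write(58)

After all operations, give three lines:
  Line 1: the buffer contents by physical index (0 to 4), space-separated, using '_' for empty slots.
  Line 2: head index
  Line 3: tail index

Answer: _ _ _ 42 58
3
0

Derivation:
write(92): buf=[92 _ _ _ _], head=0, tail=1, size=1
write(97): buf=[92 97 _ _ _], head=0, tail=2, size=2
write(31): buf=[92 97 31 _ _], head=0, tail=3, size=3
read(): buf=[_ 97 31 _ _], head=1, tail=3, size=2
read(): buf=[_ _ 31 _ _], head=2, tail=3, size=1
read(): buf=[_ _ _ _ _], head=3, tail=3, size=0
write(42): buf=[_ _ _ 42 _], head=3, tail=4, size=1
write(58): buf=[_ _ _ 42 58], head=3, tail=0, size=2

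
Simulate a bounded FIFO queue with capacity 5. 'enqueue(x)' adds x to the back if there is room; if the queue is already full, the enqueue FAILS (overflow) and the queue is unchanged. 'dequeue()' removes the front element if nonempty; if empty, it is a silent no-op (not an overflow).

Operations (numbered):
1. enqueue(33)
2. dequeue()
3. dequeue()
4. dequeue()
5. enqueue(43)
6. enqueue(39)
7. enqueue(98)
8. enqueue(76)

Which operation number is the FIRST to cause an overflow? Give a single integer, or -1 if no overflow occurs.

Answer: -1

Derivation:
1. enqueue(33): size=1
2. dequeue(): size=0
3. dequeue(): empty, no-op, size=0
4. dequeue(): empty, no-op, size=0
5. enqueue(43): size=1
6. enqueue(39): size=2
7. enqueue(98): size=3
8. enqueue(76): size=4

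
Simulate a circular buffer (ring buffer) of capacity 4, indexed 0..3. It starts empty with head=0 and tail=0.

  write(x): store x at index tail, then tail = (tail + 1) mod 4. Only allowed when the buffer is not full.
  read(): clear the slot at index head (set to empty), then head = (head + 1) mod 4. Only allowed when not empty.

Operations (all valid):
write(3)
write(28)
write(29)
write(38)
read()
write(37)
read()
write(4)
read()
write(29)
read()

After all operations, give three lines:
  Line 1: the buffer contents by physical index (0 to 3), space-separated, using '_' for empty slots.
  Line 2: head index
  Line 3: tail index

write(3): buf=[3 _ _ _], head=0, tail=1, size=1
write(28): buf=[3 28 _ _], head=0, tail=2, size=2
write(29): buf=[3 28 29 _], head=0, tail=3, size=3
write(38): buf=[3 28 29 38], head=0, tail=0, size=4
read(): buf=[_ 28 29 38], head=1, tail=0, size=3
write(37): buf=[37 28 29 38], head=1, tail=1, size=4
read(): buf=[37 _ 29 38], head=2, tail=1, size=3
write(4): buf=[37 4 29 38], head=2, tail=2, size=4
read(): buf=[37 4 _ 38], head=3, tail=2, size=3
write(29): buf=[37 4 29 38], head=3, tail=3, size=4
read(): buf=[37 4 29 _], head=0, tail=3, size=3

Answer: 37 4 29 _
0
3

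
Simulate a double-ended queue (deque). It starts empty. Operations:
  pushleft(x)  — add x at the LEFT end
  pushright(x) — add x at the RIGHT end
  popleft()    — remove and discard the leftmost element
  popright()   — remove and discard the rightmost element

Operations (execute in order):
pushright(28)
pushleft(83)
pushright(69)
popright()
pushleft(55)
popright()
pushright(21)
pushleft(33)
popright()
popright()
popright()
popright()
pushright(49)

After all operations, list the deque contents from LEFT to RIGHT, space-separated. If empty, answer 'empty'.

pushright(28): [28]
pushleft(83): [83, 28]
pushright(69): [83, 28, 69]
popright(): [83, 28]
pushleft(55): [55, 83, 28]
popright(): [55, 83]
pushright(21): [55, 83, 21]
pushleft(33): [33, 55, 83, 21]
popright(): [33, 55, 83]
popright(): [33, 55]
popright(): [33]
popright(): []
pushright(49): [49]

Answer: 49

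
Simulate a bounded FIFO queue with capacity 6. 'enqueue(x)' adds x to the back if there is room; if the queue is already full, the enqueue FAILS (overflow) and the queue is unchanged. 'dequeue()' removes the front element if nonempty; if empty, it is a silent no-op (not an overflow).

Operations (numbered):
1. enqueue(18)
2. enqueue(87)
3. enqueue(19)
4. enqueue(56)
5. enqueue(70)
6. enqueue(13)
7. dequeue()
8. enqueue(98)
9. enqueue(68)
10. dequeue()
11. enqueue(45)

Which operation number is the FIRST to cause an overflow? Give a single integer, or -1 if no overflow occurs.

1. enqueue(18): size=1
2. enqueue(87): size=2
3. enqueue(19): size=3
4. enqueue(56): size=4
5. enqueue(70): size=5
6. enqueue(13): size=6
7. dequeue(): size=5
8. enqueue(98): size=6
9. enqueue(68): size=6=cap → OVERFLOW (fail)
10. dequeue(): size=5
11. enqueue(45): size=6

Answer: 9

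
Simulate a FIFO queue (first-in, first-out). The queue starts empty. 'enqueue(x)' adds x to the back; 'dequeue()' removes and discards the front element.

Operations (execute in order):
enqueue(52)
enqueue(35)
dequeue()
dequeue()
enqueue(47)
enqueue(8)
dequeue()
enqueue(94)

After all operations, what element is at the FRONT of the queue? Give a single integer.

Answer: 8

Derivation:
enqueue(52): queue = [52]
enqueue(35): queue = [52, 35]
dequeue(): queue = [35]
dequeue(): queue = []
enqueue(47): queue = [47]
enqueue(8): queue = [47, 8]
dequeue(): queue = [8]
enqueue(94): queue = [8, 94]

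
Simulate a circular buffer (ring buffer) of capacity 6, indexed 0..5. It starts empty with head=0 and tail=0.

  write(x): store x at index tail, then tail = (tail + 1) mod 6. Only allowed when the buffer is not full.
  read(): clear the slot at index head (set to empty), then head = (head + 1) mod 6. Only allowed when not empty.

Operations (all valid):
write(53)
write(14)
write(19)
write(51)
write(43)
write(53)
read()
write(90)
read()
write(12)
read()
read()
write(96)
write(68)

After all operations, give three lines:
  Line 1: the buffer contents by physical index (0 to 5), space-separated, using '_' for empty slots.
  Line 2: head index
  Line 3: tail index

write(53): buf=[53 _ _ _ _ _], head=0, tail=1, size=1
write(14): buf=[53 14 _ _ _ _], head=0, tail=2, size=2
write(19): buf=[53 14 19 _ _ _], head=0, tail=3, size=3
write(51): buf=[53 14 19 51 _ _], head=0, tail=4, size=4
write(43): buf=[53 14 19 51 43 _], head=0, tail=5, size=5
write(53): buf=[53 14 19 51 43 53], head=0, tail=0, size=6
read(): buf=[_ 14 19 51 43 53], head=1, tail=0, size=5
write(90): buf=[90 14 19 51 43 53], head=1, tail=1, size=6
read(): buf=[90 _ 19 51 43 53], head=2, tail=1, size=5
write(12): buf=[90 12 19 51 43 53], head=2, tail=2, size=6
read(): buf=[90 12 _ 51 43 53], head=3, tail=2, size=5
read(): buf=[90 12 _ _ 43 53], head=4, tail=2, size=4
write(96): buf=[90 12 96 _ 43 53], head=4, tail=3, size=5
write(68): buf=[90 12 96 68 43 53], head=4, tail=4, size=6

Answer: 90 12 96 68 43 53
4
4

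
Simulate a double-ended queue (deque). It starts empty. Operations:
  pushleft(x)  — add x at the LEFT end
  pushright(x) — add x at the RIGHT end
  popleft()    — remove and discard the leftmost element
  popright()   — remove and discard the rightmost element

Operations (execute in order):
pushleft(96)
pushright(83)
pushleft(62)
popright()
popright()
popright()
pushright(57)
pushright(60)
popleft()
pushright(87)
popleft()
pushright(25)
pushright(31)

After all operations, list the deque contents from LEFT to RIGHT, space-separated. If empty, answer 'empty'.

Answer: 87 25 31

Derivation:
pushleft(96): [96]
pushright(83): [96, 83]
pushleft(62): [62, 96, 83]
popright(): [62, 96]
popright(): [62]
popright(): []
pushright(57): [57]
pushright(60): [57, 60]
popleft(): [60]
pushright(87): [60, 87]
popleft(): [87]
pushright(25): [87, 25]
pushright(31): [87, 25, 31]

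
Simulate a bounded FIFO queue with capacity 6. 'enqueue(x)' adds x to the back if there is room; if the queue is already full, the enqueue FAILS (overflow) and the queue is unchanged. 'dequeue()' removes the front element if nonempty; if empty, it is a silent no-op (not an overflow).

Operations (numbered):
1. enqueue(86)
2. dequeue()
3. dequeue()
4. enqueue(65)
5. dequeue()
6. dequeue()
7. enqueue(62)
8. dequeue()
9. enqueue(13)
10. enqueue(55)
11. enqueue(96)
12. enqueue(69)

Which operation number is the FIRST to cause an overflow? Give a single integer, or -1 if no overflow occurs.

Answer: -1

Derivation:
1. enqueue(86): size=1
2. dequeue(): size=0
3. dequeue(): empty, no-op, size=0
4. enqueue(65): size=1
5. dequeue(): size=0
6. dequeue(): empty, no-op, size=0
7. enqueue(62): size=1
8. dequeue(): size=0
9. enqueue(13): size=1
10. enqueue(55): size=2
11. enqueue(96): size=3
12. enqueue(69): size=4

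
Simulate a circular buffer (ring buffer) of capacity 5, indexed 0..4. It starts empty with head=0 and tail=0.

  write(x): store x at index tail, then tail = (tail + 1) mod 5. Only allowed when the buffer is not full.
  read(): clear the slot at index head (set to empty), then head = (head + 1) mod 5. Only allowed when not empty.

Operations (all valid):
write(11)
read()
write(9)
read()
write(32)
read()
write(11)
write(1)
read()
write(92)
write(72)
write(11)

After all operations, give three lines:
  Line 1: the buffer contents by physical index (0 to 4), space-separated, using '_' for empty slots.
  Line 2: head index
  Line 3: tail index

Answer: 92 72 11 _ 1
4
3

Derivation:
write(11): buf=[11 _ _ _ _], head=0, tail=1, size=1
read(): buf=[_ _ _ _ _], head=1, tail=1, size=0
write(9): buf=[_ 9 _ _ _], head=1, tail=2, size=1
read(): buf=[_ _ _ _ _], head=2, tail=2, size=0
write(32): buf=[_ _ 32 _ _], head=2, tail=3, size=1
read(): buf=[_ _ _ _ _], head=3, tail=3, size=0
write(11): buf=[_ _ _ 11 _], head=3, tail=4, size=1
write(1): buf=[_ _ _ 11 1], head=3, tail=0, size=2
read(): buf=[_ _ _ _ 1], head=4, tail=0, size=1
write(92): buf=[92 _ _ _ 1], head=4, tail=1, size=2
write(72): buf=[92 72 _ _ 1], head=4, tail=2, size=3
write(11): buf=[92 72 11 _ 1], head=4, tail=3, size=4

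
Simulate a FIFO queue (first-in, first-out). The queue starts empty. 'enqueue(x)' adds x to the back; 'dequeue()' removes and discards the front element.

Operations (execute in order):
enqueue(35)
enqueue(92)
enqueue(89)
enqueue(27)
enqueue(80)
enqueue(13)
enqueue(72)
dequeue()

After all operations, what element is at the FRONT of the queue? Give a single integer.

Answer: 92

Derivation:
enqueue(35): queue = [35]
enqueue(92): queue = [35, 92]
enqueue(89): queue = [35, 92, 89]
enqueue(27): queue = [35, 92, 89, 27]
enqueue(80): queue = [35, 92, 89, 27, 80]
enqueue(13): queue = [35, 92, 89, 27, 80, 13]
enqueue(72): queue = [35, 92, 89, 27, 80, 13, 72]
dequeue(): queue = [92, 89, 27, 80, 13, 72]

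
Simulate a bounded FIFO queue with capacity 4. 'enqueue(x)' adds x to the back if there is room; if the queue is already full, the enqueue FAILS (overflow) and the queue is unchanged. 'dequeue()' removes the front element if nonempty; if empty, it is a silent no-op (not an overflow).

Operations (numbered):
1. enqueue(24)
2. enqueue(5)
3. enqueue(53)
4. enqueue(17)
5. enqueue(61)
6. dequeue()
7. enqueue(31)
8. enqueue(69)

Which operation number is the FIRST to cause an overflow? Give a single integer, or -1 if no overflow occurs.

1. enqueue(24): size=1
2. enqueue(5): size=2
3. enqueue(53): size=3
4. enqueue(17): size=4
5. enqueue(61): size=4=cap → OVERFLOW (fail)
6. dequeue(): size=3
7. enqueue(31): size=4
8. enqueue(69): size=4=cap → OVERFLOW (fail)

Answer: 5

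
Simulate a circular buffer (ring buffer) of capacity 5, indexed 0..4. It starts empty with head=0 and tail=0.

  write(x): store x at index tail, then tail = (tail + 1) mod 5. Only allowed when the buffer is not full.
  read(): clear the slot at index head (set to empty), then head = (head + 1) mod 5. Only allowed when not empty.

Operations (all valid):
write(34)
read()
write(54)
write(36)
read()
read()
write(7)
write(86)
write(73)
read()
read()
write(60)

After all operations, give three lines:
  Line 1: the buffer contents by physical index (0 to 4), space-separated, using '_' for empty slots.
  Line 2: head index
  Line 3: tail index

Answer: 73 60 _ _ _
0
2

Derivation:
write(34): buf=[34 _ _ _ _], head=0, tail=1, size=1
read(): buf=[_ _ _ _ _], head=1, tail=1, size=0
write(54): buf=[_ 54 _ _ _], head=1, tail=2, size=1
write(36): buf=[_ 54 36 _ _], head=1, tail=3, size=2
read(): buf=[_ _ 36 _ _], head=2, tail=3, size=1
read(): buf=[_ _ _ _ _], head=3, tail=3, size=0
write(7): buf=[_ _ _ 7 _], head=3, tail=4, size=1
write(86): buf=[_ _ _ 7 86], head=3, tail=0, size=2
write(73): buf=[73 _ _ 7 86], head=3, tail=1, size=3
read(): buf=[73 _ _ _ 86], head=4, tail=1, size=2
read(): buf=[73 _ _ _ _], head=0, tail=1, size=1
write(60): buf=[73 60 _ _ _], head=0, tail=2, size=2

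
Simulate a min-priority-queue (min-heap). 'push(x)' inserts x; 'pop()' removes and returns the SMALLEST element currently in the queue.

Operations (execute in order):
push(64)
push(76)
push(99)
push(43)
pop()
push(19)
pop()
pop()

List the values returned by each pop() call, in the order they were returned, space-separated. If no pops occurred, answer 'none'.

Answer: 43 19 64

Derivation:
push(64): heap contents = [64]
push(76): heap contents = [64, 76]
push(99): heap contents = [64, 76, 99]
push(43): heap contents = [43, 64, 76, 99]
pop() → 43: heap contents = [64, 76, 99]
push(19): heap contents = [19, 64, 76, 99]
pop() → 19: heap contents = [64, 76, 99]
pop() → 64: heap contents = [76, 99]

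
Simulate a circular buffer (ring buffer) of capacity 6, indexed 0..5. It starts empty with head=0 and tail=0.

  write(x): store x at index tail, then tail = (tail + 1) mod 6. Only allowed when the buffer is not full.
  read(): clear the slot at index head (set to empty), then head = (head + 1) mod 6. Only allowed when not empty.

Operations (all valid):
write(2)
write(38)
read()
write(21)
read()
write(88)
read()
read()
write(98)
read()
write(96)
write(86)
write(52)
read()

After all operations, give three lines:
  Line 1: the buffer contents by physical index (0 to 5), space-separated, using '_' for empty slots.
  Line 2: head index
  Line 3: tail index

write(2): buf=[2 _ _ _ _ _], head=0, tail=1, size=1
write(38): buf=[2 38 _ _ _ _], head=0, tail=2, size=2
read(): buf=[_ 38 _ _ _ _], head=1, tail=2, size=1
write(21): buf=[_ 38 21 _ _ _], head=1, tail=3, size=2
read(): buf=[_ _ 21 _ _ _], head=2, tail=3, size=1
write(88): buf=[_ _ 21 88 _ _], head=2, tail=4, size=2
read(): buf=[_ _ _ 88 _ _], head=3, tail=4, size=1
read(): buf=[_ _ _ _ _ _], head=4, tail=4, size=0
write(98): buf=[_ _ _ _ 98 _], head=4, tail=5, size=1
read(): buf=[_ _ _ _ _ _], head=5, tail=5, size=0
write(96): buf=[_ _ _ _ _ 96], head=5, tail=0, size=1
write(86): buf=[86 _ _ _ _ 96], head=5, tail=1, size=2
write(52): buf=[86 52 _ _ _ 96], head=5, tail=2, size=3
read(): buf=[86 52 _ _ _ _], head=0, tail=2, size=2

Answer: 86 52 _ _ _ _
0
2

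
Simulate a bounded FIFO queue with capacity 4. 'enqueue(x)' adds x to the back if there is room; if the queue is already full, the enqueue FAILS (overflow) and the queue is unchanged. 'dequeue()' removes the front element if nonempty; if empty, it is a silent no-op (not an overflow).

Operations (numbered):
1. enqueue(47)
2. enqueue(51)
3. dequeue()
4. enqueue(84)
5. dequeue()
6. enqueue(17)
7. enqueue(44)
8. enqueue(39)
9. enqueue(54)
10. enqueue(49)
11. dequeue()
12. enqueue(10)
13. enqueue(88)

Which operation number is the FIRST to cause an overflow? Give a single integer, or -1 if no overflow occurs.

Answer: 9

Derivation:
1. enqueue(47): size=1
2. enqueue(51): size=2
3. dequeue(): size=1
4. enqueue(84): size=2
5. dequeue(): size=1
6. enqueue(17): size=2
7. enqueue(44): size=3
8. enqueue(39): size=4
9. enqueue(54): size=4=cap → OVERFLOW (fail)
10. enqueue(49): size=4=cap → OVERFLOW (fail)
11. dequeue(): size=3
12. enqueue(10): size=4
13. enqueue(88): size=4=cap → OVERFLOW (fail)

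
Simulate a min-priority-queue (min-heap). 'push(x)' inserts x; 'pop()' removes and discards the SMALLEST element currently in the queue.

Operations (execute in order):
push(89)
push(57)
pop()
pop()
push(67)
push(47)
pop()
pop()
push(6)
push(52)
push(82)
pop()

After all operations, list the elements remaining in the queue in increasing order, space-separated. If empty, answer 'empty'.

Answer: 52 82

Derivation:
push(89): heap contents = [89]
push(57): heap contents = [57, 89]
pop() → 57: heap contents = [89]
pop() → 89: heap contents = []
push(67): heap contents = [67]
push(47): heap contents = [47, 67]
pop() → 47: heap contents = [67]
pop() → 67: heap contents = []
push(6): heap contents = [6]
push(52): heap contents = [6, 52]
push(82): heap contents = [6, 52, 82]
pop() → 6: heap contents = [52, 82]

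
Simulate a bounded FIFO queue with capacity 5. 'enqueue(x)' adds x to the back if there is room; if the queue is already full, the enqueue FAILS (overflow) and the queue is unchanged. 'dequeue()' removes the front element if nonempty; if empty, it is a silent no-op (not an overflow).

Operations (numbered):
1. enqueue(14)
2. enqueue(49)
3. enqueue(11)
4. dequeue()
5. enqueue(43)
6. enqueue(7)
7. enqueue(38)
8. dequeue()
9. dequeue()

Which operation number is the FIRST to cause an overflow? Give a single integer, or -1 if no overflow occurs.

Answer: -1

Derivation:
1. enqueue(14): size=1
2. enqueue(49): size=2
3. enqueue(11): size=3
4. dequeue(): size=2
5. enqueue(43): size=3
6. enqueue(7): size=4
7. enqueue(38): size=5
8. dequeue(): size=4
9. dequeue(): size=3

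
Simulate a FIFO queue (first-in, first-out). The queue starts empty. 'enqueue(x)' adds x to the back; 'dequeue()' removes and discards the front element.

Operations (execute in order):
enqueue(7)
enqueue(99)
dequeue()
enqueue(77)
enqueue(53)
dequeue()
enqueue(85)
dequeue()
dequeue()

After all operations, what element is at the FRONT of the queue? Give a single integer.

Answer: 85

Derivation:
enqueue(7): queue = [7]
enqueue(99): queue = [7, 99]
dequeue(): queue = [99]
enqueue(77): queue = [99, 77]
enqueue(53): queue = [99, 77, 53]
dequeue(): queue = [77, 53]
enqueue(85): queue = [77, 53, 85]
dequeue(): queue = [53, 85]
dequeue(): queue = [85]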